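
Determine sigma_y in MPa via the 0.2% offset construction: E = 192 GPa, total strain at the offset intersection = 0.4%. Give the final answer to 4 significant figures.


Offset strain = 0.002
Elastic strain at yield = total_strain - offset = 4e-03 - 0.002 = 2e-03
sigma_y = E * elastic_strain = 192000 * 2e-03
sigma_y = 384 MPa


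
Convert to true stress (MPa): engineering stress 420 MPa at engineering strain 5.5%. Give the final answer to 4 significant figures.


sigma_true = sigma_eng * (1 + epsilon_eng)
sigma_true = 420 * (1 + 0.055)
sigma_true = 443.1 MPa


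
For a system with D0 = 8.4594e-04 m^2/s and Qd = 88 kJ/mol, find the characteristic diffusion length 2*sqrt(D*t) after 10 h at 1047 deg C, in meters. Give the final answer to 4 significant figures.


Step 1: D = D0 * exp(-Qd/(R*T))
T = 1320.15 K
D = 8.4594e-04 * exp(-88e3 / (8.314 * 1320.15)) = 2.78805e-07 m^2/s
Step 2: L = 2*sqrt(D*t)
t = 10 h = 36000 s
L = 2*sqrt(2.78805e-07 * 36000) = 0.2004 m


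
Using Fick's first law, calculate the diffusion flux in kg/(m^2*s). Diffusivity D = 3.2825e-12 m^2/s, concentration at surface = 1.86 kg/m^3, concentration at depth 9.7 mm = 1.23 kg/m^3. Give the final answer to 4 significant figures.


J = -D * (dC/dx) = D * (C1 - C2) / dx
J = 3.2825e-12 * (1.86 - 1.23) / 9.7e-03
J = 2.132e-10 kg/(m^2*s)


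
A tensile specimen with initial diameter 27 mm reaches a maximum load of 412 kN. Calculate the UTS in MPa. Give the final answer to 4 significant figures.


A0 = pi*(d/2)^2 = pi*(27/2)^2 = 572.555 mm^2
UTS = F_max / A0 = 412*1000 / 572.555
UTS = 719.6 MPa


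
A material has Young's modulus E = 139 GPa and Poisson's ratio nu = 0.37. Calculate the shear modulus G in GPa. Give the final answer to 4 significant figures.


G = E / (2*(1+nu))
G = 139 / (2*(1+0.37))
G = 50.73 GPa


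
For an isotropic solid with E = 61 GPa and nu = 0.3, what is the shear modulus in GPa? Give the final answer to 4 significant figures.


G = E / (2*(1+nu))
G = 61 / (2*(1+0.3))
G = 23.46 GPa


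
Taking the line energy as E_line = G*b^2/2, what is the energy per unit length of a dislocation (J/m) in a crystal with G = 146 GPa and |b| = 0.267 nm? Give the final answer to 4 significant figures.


E = G*b^2/2
b = 0.267 nm = 2.67e-10 m
G = 146 GPa = 1.46e+11 Pa
E = 0.5 * 1.46e+11 * (2.67e-10)^2
E = 5.204e-09 J/m


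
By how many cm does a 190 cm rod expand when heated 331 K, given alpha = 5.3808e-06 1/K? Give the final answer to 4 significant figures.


dL = L0 * alpha * dT
dL = 190 * 5.3808e-06 * 331
dL = 0.3384 cm


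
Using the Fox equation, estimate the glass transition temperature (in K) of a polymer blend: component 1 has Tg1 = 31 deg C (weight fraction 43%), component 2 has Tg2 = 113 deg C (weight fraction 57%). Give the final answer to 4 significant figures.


1/Tg = w1/Tg1 + w2/Tg2 (in Kelvin)
Tg1 = 304.15 K, Tg2 = 386.15 K
1/Tg = 0.43/304.15 + 0.57/386.15
Tg = 346 K


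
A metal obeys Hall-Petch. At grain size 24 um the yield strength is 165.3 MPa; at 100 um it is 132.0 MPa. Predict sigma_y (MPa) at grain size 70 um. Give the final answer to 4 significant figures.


sigma_y = sigma0 + k / sqrt(d)
1/sqrt(d1) = 1/sqrt(2.4e-05) = 204.124;  1/sqrt(d2) = 100
k = (sigma1 - sigma2) / (1/sqrt(d1) - 1/sqrt(d2)) = (165.3 - 132.0) / (204.124 - 100) = 0.319811 MPa*m^0.5
sigma0 = sigma1 - k/sqrt(d1) = 165.3 - 0.319811*204.124 = 100.019 MPa
sigma_y(d3) = 100.019 + 0.319811 / sqrt(7e-05) = 138.2 MPa


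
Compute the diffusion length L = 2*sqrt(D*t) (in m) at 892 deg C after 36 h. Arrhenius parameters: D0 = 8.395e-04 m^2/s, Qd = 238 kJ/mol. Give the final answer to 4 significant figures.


Step 1: D = D0 * exp(-Qd/(R*T))
T = 1165.15 K
D = 8.395e-04 * exp(-238e3 / (8.314 * 1165.15)) = 1.79431e-14 m^2/s
Step 2: L = 2*sqrt(D*t)
t = 36 h = 129600 s
L = 2*sqrt(1.79431e-14 * 129600) = 9.645e-05 m


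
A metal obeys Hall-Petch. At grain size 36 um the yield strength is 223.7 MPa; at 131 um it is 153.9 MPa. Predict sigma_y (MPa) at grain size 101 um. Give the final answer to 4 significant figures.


sigma_y = sigma0 + k / sqrt(d)
1/sqrt(d1) = 1/sqrt(3.6e-05) = 166.667;  1/sqrt(d2) = 87.3704
k = (sigma1 - sigma2) / (1/sqrt(d1) - 1/sqrt(d2)) = (223.7 - 153.9) / (166.667 - 87.3704) = 0.880243 MPa*m^0.5
sigma0 = sigma1 - k/sqrt(d1) = 223.7 - 0.880243*166.667 = 76.9928 MPa
sigma_y(d3) = 76.9928 + 0.880243 / sqrt(1.01e-04) = 164.6 MPa


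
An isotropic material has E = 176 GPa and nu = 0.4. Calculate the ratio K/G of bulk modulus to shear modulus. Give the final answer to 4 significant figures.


G = E / (2*(1+nu))
G = 176 / (2*(1+0.4)) = 62.8571 GPa
K = E / (3*(1-2*nu))
K = 176 / (3*(1-2*0.4)) = 293.333 GPa
K/G = 293.333 / 62.8571 = 4.667


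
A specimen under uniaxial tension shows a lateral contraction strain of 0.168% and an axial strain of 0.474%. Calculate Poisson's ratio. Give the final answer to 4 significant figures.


nu = -epsilon_lat / epsilon_axial
Lateral strain is contraction (negative), so using magnitudes:
nu = 0.168 / 0.474
nu = 0.3544


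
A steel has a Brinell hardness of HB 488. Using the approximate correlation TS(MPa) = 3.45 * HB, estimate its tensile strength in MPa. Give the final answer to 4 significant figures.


TS (MPa) = 3.45 * HB
TS = 3.45 * 488
TS = 1684 MPa


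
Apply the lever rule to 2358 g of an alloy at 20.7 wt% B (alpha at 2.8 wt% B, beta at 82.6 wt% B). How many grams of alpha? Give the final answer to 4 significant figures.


f_alpha = (C_beta - C0) / (C_beta - C_alpha)
f_alpha = (82.6 - 20.7) / (82.6 - 2.8) = 0.775689
m_alpha = f_alpha * m_total = 0.775689 * 2358 = 1829 g


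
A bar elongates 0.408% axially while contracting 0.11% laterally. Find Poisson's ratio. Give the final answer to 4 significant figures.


nu = -epsilon_lat / epsilon_axial
Lateral strain is contraction (negative), so using magnitudes:
nu = 0.11 / 0.408
nu = 0.2696


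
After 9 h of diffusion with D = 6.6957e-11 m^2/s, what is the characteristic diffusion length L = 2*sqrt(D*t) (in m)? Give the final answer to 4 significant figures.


t = 9 hr = 32400 s
Diffusion length = 2*sqrt(D*t)
= 2*sqrt(6.6957e-11 * 32400)
= 2.946e-03 m


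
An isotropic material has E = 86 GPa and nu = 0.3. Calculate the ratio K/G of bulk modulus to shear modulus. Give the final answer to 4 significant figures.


G = E / (2*(1+nu))
G = 86 / (2*(1+0.3)) = 33.0769 GPa
K = E / (3*(1-2*nu))
K = 86 / (3*(1-2*0.3)) = 71.6667 GPa
K/G = 71.6667 / 33.0769 = 2.167


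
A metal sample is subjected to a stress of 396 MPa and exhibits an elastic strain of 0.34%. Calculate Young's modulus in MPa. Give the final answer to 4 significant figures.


E = sigma / epsilon
epsilon = 0.34% = 3.4e-03
E = 396 / 3.4e-03
E = 116500 MPa


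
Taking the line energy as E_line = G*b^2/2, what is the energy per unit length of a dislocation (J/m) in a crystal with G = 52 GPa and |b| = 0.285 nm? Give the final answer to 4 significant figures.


E = G*b^2/2
b = 0.285 nm = 2.85e-10 m
G = 52 GPa = 5.2e+10 Pa
E = 0.5 * 5.2e+10 * (2.85e-10)^2
E = 2.112e-09 J/m


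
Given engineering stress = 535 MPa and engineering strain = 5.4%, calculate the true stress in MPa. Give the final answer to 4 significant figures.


sigma_true = sigma_eng * (1 + epsilon_eng)
sigma_true = 535 * (1 + 0.054)
sigma_true = 563.9 MPa


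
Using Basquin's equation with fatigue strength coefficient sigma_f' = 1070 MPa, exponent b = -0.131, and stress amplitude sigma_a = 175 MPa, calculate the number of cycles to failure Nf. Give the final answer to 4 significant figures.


sigma_a = sigma_f' * (2*Nf)^b
2*Nf = (sigma_a / sigma_f')^(1/b)
2*Nf = (175 / 1070)^(1/-0.131)
2*Nf = 1.0061e+06
Nf = 503000 cycles


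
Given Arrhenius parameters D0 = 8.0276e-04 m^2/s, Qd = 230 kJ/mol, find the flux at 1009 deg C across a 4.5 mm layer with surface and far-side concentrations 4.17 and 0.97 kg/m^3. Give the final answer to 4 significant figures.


Step 1: D = D0 * exp(-Qd/(R*T))
T = 1009 + 273.15 = 1282.15 K
D = 8.0276e-04 * exp(-230e3 / (8.314 * 1282.15)) = 3.42038e-13 m^2/s
Step 2: J = D * (C1 - C2) / dx
J = 3.42038e-13 * (4.17 - 0.97) / 4.5e-03
J = 2.432e-10 kg/(m^2*s)


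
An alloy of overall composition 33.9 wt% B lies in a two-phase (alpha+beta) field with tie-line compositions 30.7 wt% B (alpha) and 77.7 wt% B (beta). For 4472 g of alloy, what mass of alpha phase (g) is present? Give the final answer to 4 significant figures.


f_alpha = (C_beta - C0) / (C_beta - C_alpha)
f_alpha = (77.7 - 33.9) / (77.7 - 30.7) = 0.931915
m_alpha = f_alpha * m_total = 0.931915 * 4472 = 4168 g


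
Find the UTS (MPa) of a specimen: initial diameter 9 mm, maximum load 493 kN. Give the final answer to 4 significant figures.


A0 = pi*(d/2)^2 = pi*(9/2)^2 = 63.6173 mm^2
UTS = F_max / A0 = 493*1000 / 63.6173
UTS = 7749 MPa


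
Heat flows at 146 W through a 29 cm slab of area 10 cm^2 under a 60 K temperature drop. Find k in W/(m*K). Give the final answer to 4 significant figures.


k = Q*L / (A*dT)
L = 0.29 m, A = 1e-03 m^2
k = 146 * 0.29 / (1e-03 * 60)
k = 705.7 W/(m*K)


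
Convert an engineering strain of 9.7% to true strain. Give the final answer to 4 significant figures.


epsilon_true = ln(1 + epsilon_eng)
epsilon_true = ln(1 + 0.097)
epsilon_true = 0.09258


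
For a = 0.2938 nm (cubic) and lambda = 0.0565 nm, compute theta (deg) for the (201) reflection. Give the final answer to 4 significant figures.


d = a / sqrt(h^2+k^2+l^2)
d = 0.2938 / sqrt(5) = 0.131391 nm
lambda = 2*d*sin(theta)  =>  sin(theta) = lambda / (2*d)
sin(theta) = 0.0565 / (2 * 0.131391) = 0.215007
theta = 12.42 deg


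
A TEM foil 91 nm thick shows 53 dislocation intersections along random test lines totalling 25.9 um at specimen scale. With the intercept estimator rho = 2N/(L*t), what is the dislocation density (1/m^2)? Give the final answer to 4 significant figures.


rho = 2N / (L * t)
L = 25.9 um = 2.59e-05 m, t = 91 nm = 9.1e-08 m
rho = 2 * 53 / (2.59e-05 * 9.1e-08)
rho = 4.497e+13 1/m^2


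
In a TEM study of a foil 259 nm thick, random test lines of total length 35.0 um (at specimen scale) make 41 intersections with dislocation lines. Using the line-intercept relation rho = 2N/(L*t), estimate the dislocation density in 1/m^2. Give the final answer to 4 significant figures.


rho = 2N / (L * t)
L = 35.0 um = 3.5e-05 m, t = 259 nm = 2.59e-07 m
rho = 2 * 41 / (3.5e-05 * 2.59e-07)
rho = 9.046e+12 1/m^2


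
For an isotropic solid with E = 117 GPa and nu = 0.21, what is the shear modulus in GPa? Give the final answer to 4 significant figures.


G = E / (2*(1+nu))
G = 117 / (2*(1+0.21))
G = 48.35 GPa


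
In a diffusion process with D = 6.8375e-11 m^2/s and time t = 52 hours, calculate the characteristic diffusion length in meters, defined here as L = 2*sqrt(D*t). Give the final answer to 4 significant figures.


t = 52 hr = 187200 s
Diffusion length = 2*sqrt(D*t)
= 2*sqrt(6.8375e-11 * 187200)
= 7.155e-03 m


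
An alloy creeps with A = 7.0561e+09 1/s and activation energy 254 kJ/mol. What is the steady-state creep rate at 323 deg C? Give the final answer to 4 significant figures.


rate = A * exp(-Q / (R*T))
T = 323 + 273.15 = 596.15 K
rate = 7.0561e+09 * exp(-254e3 / (8.314 * 596.15))
rate = 3.911e-13 1/s


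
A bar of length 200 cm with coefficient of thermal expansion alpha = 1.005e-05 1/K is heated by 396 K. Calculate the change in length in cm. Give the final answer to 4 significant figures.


dL = L0 * alpha * dT
dL = 200 * 1.005e-05 * 396
dL = 0.796 cm


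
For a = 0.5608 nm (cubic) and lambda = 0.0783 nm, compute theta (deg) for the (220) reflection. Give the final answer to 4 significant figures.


d = a / sqrt(h^2+k^2+l^2)
d = 0.5608 / sqrt(8) = 0.198273 nm
lambda = 2*d*sin(theta)  =>  sin(theta) = lambda / (2*d)
sin(theta) = 0.0783 / (2 * 0.198273) = 0.197455
theta = 11.39 deg


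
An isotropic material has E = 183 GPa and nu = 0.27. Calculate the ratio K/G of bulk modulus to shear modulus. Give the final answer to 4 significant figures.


G = E / (2*(1+nu))
G = 183 / (2*(1+0.27)) = 72.0472 GPa
K = E / (3*(1-2*nu))
K = 183 / (3*(1-2*0.27)) = 132.609 GPa
K/G = 132.609 / 72.0472 = 1.841


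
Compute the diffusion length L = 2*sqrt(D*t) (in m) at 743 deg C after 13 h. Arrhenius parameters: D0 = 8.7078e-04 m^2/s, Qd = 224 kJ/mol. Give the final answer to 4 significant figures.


Step 1: D = D0 * exp(-Qd/(R*T))
T = 1016.15 K
D = 8.7078e-04 * exp(-224e3 / (8.314 * 1016.15)) = 2.66008e-15 m^2/s
Step 2: L = 2*sqrt(D*t)
t = 13 h = 46800 s
L = 2*sqrt(2.66008e-15 * 46800) = 2.232e-05 m


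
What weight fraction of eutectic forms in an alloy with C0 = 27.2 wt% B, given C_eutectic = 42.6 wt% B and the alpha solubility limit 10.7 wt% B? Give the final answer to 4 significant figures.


f_primary = (C_e - C0) / (C_e - C_alpha_max)
f_primary = (42.6 - 27.2) / (42.6 - 10.7)
f_primary = 0.482759
f_eutectic = 1 - 0.482759 = 0.5172


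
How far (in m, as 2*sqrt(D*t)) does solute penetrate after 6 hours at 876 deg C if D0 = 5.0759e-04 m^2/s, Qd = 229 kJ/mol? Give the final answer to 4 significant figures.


Step 1: D = D0 * exp(-Qd/(R*T))
T = 1149.15 K
D = 5.0759e-04 * exp(-229e3 / (8.314 * 1149.15)) = 1.97668e-14 m^2/s
Step 2: L = 2*sqrt(D*t)
t = 6 h = 21600 s
L = 2*sqrt(1.97668e-14 * 21600) = 4.133e-05 m


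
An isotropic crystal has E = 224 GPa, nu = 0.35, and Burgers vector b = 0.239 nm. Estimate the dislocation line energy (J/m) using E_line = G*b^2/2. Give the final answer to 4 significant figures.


Step 1: G = E / (2*(1+nu))
G = 224 / (2*(1+0.35)) = 82.963 GPa = 8.2963e+10 Pa
Step 2: E_line = G*b^2/2
b = 0.239 nm = 2.39e-10 m
E_line = 0.5 * 8.2963e+10 * (2.39e-10)^2 = 2.369e-09 J/m


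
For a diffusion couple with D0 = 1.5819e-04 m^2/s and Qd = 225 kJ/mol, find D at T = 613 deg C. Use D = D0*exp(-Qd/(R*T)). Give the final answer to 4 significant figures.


D = D0 * exp(-Qd / (R*T))
T = 886.15 K
D = 1.5819e-04 * exp(-225e3 / (8.314 * 886.15))
D = 8.629e-18 m^2/s


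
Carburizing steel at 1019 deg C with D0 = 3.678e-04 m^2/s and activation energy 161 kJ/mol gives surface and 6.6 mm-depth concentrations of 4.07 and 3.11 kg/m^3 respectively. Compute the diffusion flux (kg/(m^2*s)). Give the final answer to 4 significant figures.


Step 1: D = D0 * exp(-Qd/(R*T))
T = 1019 + 273.15 = 1292.15 K
D = 3.678e-04 * exp(-161e3 / (8.314 * 1292.15)) = 1.14029e-10 m^2/s
Step 2: J = D * (C1 - C2) / dx
J = 1.14029e-10 * (4.07 - 3.11) / 6.6e-03
J = 1.659e-08 kg/(m^2*s)


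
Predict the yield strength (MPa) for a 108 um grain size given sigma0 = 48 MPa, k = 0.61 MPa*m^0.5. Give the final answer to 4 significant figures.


sigma_y = sigma0 + k / sqrt(d)
d = 108 um = 1.08e-04 m
sigma_y = 48 + 0.61 / sqrt(1.08e-04)
sigma_y = 106.7 MPa


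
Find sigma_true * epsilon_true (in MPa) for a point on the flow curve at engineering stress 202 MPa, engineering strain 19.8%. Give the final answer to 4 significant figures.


sigma_true = sigma_eng * (1 + epsilon_eng)
sigma_true = 202 * (1 + 0.198) = 241.996 MPa
epsilon_true = ln(1 + epsilon_eng)
epsilon_true = ln(1 + 0.198) = 0.180653
sigma_true * epsilon_true = 241.996 * 0.180653 = 43.72 MPa


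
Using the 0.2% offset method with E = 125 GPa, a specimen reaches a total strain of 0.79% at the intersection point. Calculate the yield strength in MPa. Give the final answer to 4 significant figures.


Offset strain = 0.002
Elastic strain at yield = total_strain - offset = 7.9e-03 - 0.002 = 5.9e-03
sigma_y = E * elastic_strain = 125000 * 5.9e-03
sigma_y = 737.5 MPa


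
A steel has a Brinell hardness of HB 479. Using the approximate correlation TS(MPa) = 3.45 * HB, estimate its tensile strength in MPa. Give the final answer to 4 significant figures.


TS (MPa) = 3.45 * HB
TS = 3.45 * 479
TS = 1653 MPa


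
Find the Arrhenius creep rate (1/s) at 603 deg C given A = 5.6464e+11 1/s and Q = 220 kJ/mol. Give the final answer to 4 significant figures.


rate = A * exp(-Q / (R*T))
T = 603 + 273.15 = 876.15 K
rate = 5.6464e+11 * exp(-220e3 / (8.314 * 876.15))
rate = 0.04318 1/s


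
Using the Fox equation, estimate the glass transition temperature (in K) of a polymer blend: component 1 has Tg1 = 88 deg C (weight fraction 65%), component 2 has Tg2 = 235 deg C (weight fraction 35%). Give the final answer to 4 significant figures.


1/Tg = w1/Tg1 + w2/Tg2 (in Kelvin)
Tg1 = 361.15 K, Tg2 = 508.15 K
1/Tg = 0.65/361.15 + 0.35/508.15
Tg = 401.8 K


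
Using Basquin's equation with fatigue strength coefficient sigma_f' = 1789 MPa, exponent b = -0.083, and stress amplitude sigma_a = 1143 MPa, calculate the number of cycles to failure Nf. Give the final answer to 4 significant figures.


sigma_a = sigma_f' * (2*Nf)^b
2*Nf = (sigma_a / sigma_f')^(1/b)
2*Nf = (1143 / 1789)^(1/-0.083)
2*Nf = 220.875
Nf = 110.4 cycles


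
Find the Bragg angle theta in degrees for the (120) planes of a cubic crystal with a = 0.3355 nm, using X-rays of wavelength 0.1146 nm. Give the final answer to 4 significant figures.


d = a / sqrt(h^2+k^2+l^2)
d = 0.3355 / sqrt(5) = 0.15004 nm
lambda = 2*d*sin(theta)  =>  sin(theta) = lambda / (2*d)
sin(theta) = 0.1146 / (2 * 0.15004) = 0.381898
theta = 22.45 deg


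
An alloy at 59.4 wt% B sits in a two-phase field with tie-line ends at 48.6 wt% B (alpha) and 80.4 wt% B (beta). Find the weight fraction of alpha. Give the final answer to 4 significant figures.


f_alpha = (C_beta - C0) / (C_beta - C_alpha)
f_alpha = (80.4 - 59.4) / (80.4 - 48.6)
f_alpha = 0.6604


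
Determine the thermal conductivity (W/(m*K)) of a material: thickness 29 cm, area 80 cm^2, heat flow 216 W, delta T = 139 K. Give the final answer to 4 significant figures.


k = Q*L / (A*dT)
L = 0.29 m, A = 8e-03 m^2
k = 216 * 0.29 / (8e-03 * 139)
k = 56.33 W/(m*K)


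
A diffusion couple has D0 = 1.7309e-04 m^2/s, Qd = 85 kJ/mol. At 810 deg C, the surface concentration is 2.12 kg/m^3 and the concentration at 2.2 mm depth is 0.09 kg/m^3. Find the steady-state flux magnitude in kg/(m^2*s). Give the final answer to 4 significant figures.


Step 1: D = D0 * exp(-Qd/(R*T))
T = 810 + 273.15 = 1083.15 K
D = 1.7309e-04 * exp(-85e3 / (8.314 * 1083.15)) = 1.37727e-08 m^2/s
Step 2: J = D * (C1 - C2) / dx
J = 1.37727e-08 * (2.12 - 0.09) / 2.2e-03
J = 1.271e-05 kg/(m^2*s)


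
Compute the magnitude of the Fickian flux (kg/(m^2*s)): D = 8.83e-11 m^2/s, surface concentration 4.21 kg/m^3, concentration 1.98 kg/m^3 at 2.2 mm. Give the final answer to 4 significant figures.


J = -D * (dC/dx) = D * (C1 - C2) / dx
J = 8.83e-11 * (4.21 - 1.98) / 2.2e-03
J = 8.95e-08 kg/(m^2*s)


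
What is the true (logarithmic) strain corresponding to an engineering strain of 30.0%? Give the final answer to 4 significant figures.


epsilon_true = ln(1 + epsilon_eng)
epsilon_true = ln(1 + 0.3)
epsilon_true = 0.2624


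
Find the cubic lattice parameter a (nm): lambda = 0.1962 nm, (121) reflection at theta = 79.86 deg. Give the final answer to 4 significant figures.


d = lambda / (2*sin(theta))
d = 0.1962 / (2*sin(79.86 deg))
d = 0.0996566 nm
a = d * sqrt(h^2+k^2+l^2) = 0.0996566 * sqrt(6)
a = 0.2441 nm


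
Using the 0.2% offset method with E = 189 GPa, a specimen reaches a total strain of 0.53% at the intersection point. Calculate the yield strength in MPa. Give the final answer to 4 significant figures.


Offset strain = 0.002
Elastic strain at yield = total_strain - offset = 5.3e-03 - 0.002 = 3.3e-03
sigma_y = E * elastic_strain = 189000 * 3.3e-03
sigma_y = 623.7 MPa


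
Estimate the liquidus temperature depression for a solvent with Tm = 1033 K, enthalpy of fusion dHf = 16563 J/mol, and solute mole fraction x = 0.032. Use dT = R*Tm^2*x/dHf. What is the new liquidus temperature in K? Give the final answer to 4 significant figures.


dT = R*Tm^2*x / dHf
dT = 8.314 * 1033^2 * 0.032 / 16563
dT = 17.1404 K
T_new = 1033 - 17.1404 = 1016 K


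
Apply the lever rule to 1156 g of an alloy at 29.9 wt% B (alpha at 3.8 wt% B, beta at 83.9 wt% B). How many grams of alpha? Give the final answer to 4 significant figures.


f_alpha = (C_beta - C0) / (C_beta - C_alpha)
f_alpha = (83.9 - 29.9) / (83.9 - 3.8) = 0.674157
m_alpha = f_alpha * m_total = 0.674157 * 1156 = 779.3 g


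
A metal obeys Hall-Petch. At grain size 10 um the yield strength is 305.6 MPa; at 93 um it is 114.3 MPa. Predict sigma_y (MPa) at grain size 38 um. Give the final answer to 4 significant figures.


sigma_y = sigma0 + k / sqrt(d)
1/sqrt(d1) = 1/sqrt(1e-05) = 316.228;  1/sqrt(d2) = 103.695
k = (sigma1 - sigma2) / (1/sqrt(d1) - 1/sqrt(d2)) = (305.6 - 114.3) / (316.228 - 103.695) = 0.900097 MPa*m^0.5
sigma0 = sigma1 - k/sqrt(d1) = 305.6 - 0.900097*316.228 = 20.9643 MPa
sigma_y(d3) = 20.9643 + 0.900097 / sqrt(3.8e-05) = 167 MPa


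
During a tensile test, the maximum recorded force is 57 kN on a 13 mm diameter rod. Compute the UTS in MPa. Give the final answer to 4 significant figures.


A0 = pi*(d/2)^2 = pi*(13/2)^2 = 132.732 mm^2
UTS = F_max / A0 = 57*1000 / 132.732
UTS = 429.4 MPa


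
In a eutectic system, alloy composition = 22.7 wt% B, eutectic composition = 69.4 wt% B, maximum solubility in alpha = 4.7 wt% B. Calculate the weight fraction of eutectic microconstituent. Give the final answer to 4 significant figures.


f_primary = (C_e - C0) / (C_e - C_alpha_max)
f_primary = (69.4 - 22.7) / (69.4 - 4.7)
f_primary = 0.721793
f_eutectic = 1 - 0.721793 = 0.2782


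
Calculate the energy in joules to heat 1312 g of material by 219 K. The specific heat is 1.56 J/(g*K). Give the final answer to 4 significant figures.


Q = m * cp * dT
Q = 1312 * 1.56 * 219
Q = 448200 J


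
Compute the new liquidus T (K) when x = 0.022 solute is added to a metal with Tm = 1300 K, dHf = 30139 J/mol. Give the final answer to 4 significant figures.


dT = R*Tm^2*x / dHf
dT = 8.314 * 1300^2 * 0.022 / 30139
dT = 10.2563 K
T_new = 1300 - 10.2563 = 1290 K


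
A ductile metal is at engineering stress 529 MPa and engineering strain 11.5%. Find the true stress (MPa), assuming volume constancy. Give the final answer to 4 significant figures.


sigma_true = sigma_eng * (1 + epsilon_eng)
sigma_true = 529 * (1 + 0.115)
sigma_true = 589.8 MPa


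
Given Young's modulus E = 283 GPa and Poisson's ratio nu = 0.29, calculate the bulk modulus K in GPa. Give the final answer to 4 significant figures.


K = E / (3*(1-2*nu))
K = 283 / (3*(1-2*0.29))
K = 224.6 GPa


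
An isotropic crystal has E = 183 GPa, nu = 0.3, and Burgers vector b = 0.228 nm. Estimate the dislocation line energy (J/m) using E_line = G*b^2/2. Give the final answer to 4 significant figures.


Step 1: G = E / (2*(1+nu))
G = 183 / (2*(1+0.3)) = 70.3846 GPa = 7.03846e+10 Pa
Step 2: E_line = G*b^2/2
b = 0.228 nm = 2.28e-10 m
E_line = 0.5 * 7.03846e+10 * (2.28e-10)^2 = 1.829e-09 J/m


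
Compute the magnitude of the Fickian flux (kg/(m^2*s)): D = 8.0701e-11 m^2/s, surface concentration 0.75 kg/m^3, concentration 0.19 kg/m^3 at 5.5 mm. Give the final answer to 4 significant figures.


J = -D * (dC/dx) = D * (C1 - C2) / dx
J = 8.0701e-11 * (0.75 - 0.19) / 5.5e-03
J = 8.217e-09 kg/(m^2*s)


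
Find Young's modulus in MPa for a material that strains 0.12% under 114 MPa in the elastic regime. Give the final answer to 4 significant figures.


E = sigma / epsilon
epsilon = 0.12% = 1.2e-03
E = 114 / 1.2e-03
E = 95000 MPa


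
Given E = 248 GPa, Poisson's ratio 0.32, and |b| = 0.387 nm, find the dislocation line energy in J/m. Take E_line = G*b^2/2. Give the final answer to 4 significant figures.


Step 1: G = E / (2*(1+nu))
G = 248 / (2*(1+0.32)) = 93.9394 GPa = 9.39394e+10 Pa
Step 2: E_line = G*b^2/2
b = 0.387 nm = 3.87e-10 m
E_line = 0.5 * 9.39394e+10 * (3.87e-10)^2 = 7.035e-09 J/m


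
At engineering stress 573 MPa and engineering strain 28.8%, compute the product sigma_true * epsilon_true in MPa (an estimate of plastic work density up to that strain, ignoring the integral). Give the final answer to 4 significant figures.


sigma_true = sigma_eng * (1 + epsilon_eng)
sigma_true = 573 * (1 + 0.288) = 738.024 MPa
epsilon_true = ln(1 + epsilon_eng)
epsilon_true = ln(1 + 0.288) = 0.253091
sigma_true * epsilon_true = 738.024 * 0.253091 = 186.8 MPa


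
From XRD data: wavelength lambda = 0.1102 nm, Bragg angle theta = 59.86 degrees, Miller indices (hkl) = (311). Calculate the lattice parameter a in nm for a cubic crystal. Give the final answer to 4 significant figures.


d = lambda / (2*sin(theta))
d = 0.1102 / (2*sin(59.86 deg))
d = 0.0637141 nm
a = d * sqrt(h^2+k^2+l^2) = 0.0637141 * sqrt(11)
a = 0.2113 nm


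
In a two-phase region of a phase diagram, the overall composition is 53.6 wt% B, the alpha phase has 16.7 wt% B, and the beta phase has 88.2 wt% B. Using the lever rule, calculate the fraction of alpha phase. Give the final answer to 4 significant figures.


f_alpha = (C_beta - C0) / (C_beta - C_alpha)
f_alpha = (88.2 - 53.6) / (88.2 - 16.7)
f_alpha = 0.4839


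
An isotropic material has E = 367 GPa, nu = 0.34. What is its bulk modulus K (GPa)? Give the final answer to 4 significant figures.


K = E / (3*(1-2*nu))
K = 367 / (3*(1-2*0.34))
K = 382.3 GPa


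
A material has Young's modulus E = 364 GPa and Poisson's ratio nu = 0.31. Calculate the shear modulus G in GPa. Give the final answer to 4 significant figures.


G = E / (2*(1+nu))
G = 364 / (2*(1+0.31))
G = 138.9 GPa


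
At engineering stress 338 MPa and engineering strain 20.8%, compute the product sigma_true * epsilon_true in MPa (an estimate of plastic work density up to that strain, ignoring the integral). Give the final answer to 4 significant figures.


sigma_true = sigma_eng * (1 + epsilon_eng)
sigma_true = 338 * (1 + 0.208) = 408.304 MPa
epsilon_true = ln(1 + epsilon_eng)
epsilon_true = ln(1 + 0.208) = 0.188966
sigma_true * epsilon_true = 408.304 * 0.188966 = 77.16 MPa


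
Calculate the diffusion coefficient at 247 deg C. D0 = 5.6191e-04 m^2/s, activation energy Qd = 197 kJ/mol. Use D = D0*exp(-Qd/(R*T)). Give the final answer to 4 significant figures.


D = D0 * exp(-Qd / (R*T))
T = 520.15 K
D = 5.6191e-04 * exp(-197e3 / (8.314 * 520.15))
D = 9.242e-24 m^2/s


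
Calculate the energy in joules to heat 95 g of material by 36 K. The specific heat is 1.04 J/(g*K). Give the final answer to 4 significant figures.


Q = m * cp * dT
Q = 95 * 1.04 * 36
Q = 3557 J


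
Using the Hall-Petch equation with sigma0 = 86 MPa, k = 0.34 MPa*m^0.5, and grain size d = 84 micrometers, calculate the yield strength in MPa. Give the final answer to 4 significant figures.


sigma_y = sigma0 + k / sqrt(d)
d = 84 um = 8.4e-05 m
sigma_y = 86 + 0.34 / sqrt(8.4e-05)
sigma_y = 123.1 MPa


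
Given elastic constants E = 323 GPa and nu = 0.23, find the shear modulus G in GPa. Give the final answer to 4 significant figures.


G = E / (2*(1+nu))
G = 323 / (2*(1+0.23))
G = 131.3 GPa


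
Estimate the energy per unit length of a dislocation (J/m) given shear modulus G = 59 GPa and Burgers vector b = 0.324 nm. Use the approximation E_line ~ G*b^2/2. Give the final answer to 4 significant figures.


E = G*b^2/2
b = 0.324 nm = 3.24e-10 m
G = 59 GPa = 5.9e+10 Pa
E = 0.5 * 5.9e+10 * (3.24e-10)^2
E = 3.097e-09 J/m


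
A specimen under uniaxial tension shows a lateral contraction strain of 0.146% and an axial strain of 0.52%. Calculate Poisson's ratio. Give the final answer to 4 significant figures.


nu = -epsilon_lat / epsilon_axial
Lateral strain is contraction (negative), so using magnitudes:
nu = 0.146 / 0.52
nu = 0.2808


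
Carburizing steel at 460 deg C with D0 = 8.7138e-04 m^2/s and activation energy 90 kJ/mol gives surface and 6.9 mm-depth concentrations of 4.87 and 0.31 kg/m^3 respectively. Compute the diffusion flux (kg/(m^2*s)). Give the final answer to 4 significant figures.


Step 1: D = D0 * exp(-Qd/(R*T))
T = 460 + 273.15 = 733.15 K
D = 8.7138e-04 * exp(-90e3 / (8.314 * 733.15)) = 3.37099e-10 m^2/s
Step 2: J = D * (C1 - C2) / dx
J = 3.37099e-10 * (4.87 - 0.31) / 6.9e-03
J = 2.228e-07 kg/(m^2*s)


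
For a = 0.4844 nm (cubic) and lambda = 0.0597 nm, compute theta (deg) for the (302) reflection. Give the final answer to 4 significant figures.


d = a / sqrt(h^2+k^2+l^2)
d = 0.4844 / sqrt(13) = 0.134348 nm
lambda = 2*d*sin(theta)  =>  sin(theta) = lambda / (2*d)
sin(theta) = 0.0597 / (2 * 0.134348) = 0.222184
theta = 12.84 deg


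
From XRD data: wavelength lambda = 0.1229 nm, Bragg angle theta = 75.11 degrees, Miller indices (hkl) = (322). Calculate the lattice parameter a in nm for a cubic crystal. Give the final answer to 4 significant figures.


d = lambda / (2*sin(theta))
d = 0.1229 / (2*sin(75.11 deg))
d = 0.0635851 nm
a = d * sqrt(h^2+k^2+l^2) = 0.0635851 * sqrt(17)
a = 0.2622 nm


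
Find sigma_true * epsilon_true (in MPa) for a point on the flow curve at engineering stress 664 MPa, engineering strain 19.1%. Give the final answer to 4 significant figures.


sigma_true = sigma_eng * (1 + epsilon_eng)
sigma_true = 664 * (1 + 0.191) = 790.824 MPa
epsilon_true = ln(1 + epsilon_eng)
epsilon_true = ln(1 + 0.191) = 0.174793
sigma_true * epsilon_true = 790.824 * 0.174793 = 138.2 MPa


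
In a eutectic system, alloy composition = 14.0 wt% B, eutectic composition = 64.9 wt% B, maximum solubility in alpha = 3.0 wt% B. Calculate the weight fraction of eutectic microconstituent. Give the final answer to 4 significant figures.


f_primary = (C_e - C0) / (C_e - C_alpha_max)
f_primary = (64.9 - 14.0) / (64.9 - 3.0)
f_primary = 0.822294
f_eutectic = 1 - 0.822294 = 0.1777


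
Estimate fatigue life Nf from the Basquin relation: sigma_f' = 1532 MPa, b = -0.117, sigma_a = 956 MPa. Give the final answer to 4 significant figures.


sigma_a = sigma_f' * (2*Nf)^b
2*Nf = (sigma_a / sigma_f')^(1/b)
2*Nf = (956 / 1532)^(1/-0.117)
2*Nf = 56.2905
Nf = 28.15 cycles


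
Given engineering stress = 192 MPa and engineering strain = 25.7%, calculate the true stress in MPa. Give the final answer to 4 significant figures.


sigma_true = sigma_eng * (1 + epsilon_eng)
sigma_true = 192 * (1 + 0.257)
sigma_true = 241.3 MPa


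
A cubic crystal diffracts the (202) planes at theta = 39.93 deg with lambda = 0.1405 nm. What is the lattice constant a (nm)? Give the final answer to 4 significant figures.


d = lambda / (2*sin(theta))
d = 0.1405 / (2*sin(39.93 deg))
d = 0.109449 nm
a = d * sqrt(h^2+k^2+l^2) = 0.109449 * sqrt(8)
a = 0.3096 nm


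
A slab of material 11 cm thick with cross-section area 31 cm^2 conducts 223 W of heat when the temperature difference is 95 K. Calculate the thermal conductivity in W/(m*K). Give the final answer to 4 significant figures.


k = Q*L / (A*dT)
L = 0.11 m, A = 3.1e-03 m^2
k = 223 * 0.11 / (3.1e-03 * 95)
k = 83.29 W/(m*K)


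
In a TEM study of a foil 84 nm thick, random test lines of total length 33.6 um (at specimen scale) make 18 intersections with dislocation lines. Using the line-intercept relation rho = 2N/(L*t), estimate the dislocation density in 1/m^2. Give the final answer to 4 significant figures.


rho = 2N / (L * t)
L = 33.6 um = 3.36e-05 m, t = 84 nm = 8.4e-08 m
rho = 2 * 18 / (3.36e-05 * 8.4e-08)
rho = 1.276e+13 1/m^2


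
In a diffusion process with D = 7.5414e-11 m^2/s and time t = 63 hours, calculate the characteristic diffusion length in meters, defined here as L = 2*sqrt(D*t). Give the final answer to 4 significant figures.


t = 63 hr = 226800 s
Diffusion length = 2*sqrt(D*t)
= 2*sqrt(7.5414e-11 * 226800)
= 8.271e-03 m


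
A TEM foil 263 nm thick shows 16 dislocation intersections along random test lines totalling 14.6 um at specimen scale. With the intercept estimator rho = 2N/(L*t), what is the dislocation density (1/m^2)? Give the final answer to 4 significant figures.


rho = 2N / (L * t)
L = 14.6 um = 1.46e-05 m, t = 263 nm = 2.63e-07 m
rho = 2 * 16 / (1.46e-05 * 2.63e-07)
rho = 8.334e+12 1/m^2


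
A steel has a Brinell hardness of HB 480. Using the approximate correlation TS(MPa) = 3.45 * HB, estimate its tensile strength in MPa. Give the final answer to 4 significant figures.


TS (MPa) = 3.45 * HB
TS = 3.45 * 480
TS = 1656 MPa


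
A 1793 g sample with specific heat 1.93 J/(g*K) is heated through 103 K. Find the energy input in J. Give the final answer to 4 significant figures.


Q = m * cp * dT
Q = 1793 * 1.93 * 103
Q = 356400 J


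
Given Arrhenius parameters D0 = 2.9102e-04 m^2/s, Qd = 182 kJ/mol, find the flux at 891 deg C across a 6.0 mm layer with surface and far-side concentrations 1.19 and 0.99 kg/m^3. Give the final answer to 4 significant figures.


Step 1: D = D0 * exp(-Qd/(R*T))
T = 891 + 273.15 = 1164.15 K
D = 2.9102e-04 * exp(-182e3 / (8.314 * 1164.15)) = 1.98339e-12 m^2/s
Step 2: J = D * (C1 - C2) / dx
J = 1.98339e-12 * (1.19 - 0.99) / 6e-03
J = 6.611e-11 kg/(m^2*s)


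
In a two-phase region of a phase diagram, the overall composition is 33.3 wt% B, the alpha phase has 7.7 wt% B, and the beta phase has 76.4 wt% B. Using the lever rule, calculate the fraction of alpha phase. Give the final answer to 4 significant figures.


f_alpha = (C_beta - C0) / (C_beta - C_alpha)
f_alpha = (76.4 - 33.3) / (76.4 - 7.7)
f_alpha = 0.6274


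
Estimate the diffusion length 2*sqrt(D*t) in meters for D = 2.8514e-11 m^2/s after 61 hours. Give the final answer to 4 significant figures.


t = 61 hr = 219600 s
Diffusion length = 2*sqrt(D*t)
= 2*sqrt(2.8514e-11 * 219600)
= 5.005e-03 m


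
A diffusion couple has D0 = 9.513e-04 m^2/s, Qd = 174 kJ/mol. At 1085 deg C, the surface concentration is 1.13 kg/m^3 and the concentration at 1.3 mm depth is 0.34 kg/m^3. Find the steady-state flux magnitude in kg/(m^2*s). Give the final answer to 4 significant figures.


Step 1: D = D0 * exp(-Qd/(R*T))
T = 1085 + 273.15 = 1358.15 K
D = 9.513e-04 * exp(-174e3 / (8.314 * 1358.15)) = 1.93202e-10 m^2/s
Step 2: J = D * (C1 - C2) / dx
J = 1.93202e-10 * (1.13 - 0.34) / 1.3e-03
J = 1.174e-07 kg/(m^2*s)


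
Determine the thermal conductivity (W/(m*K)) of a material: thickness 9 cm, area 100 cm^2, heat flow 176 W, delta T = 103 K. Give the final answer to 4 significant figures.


k = Q*L / (A*dT)
L = 0.09 m, A = 0.01 m^2
k = 176 * 0.09 / (0.01 * 103)
k = 15.38 W/(m*K)


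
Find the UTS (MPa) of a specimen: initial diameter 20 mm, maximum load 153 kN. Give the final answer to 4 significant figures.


A0 = pi*(d/2)^2 = pi*(20/2)^2 = 314.159 mm^2
UTS = F_max / A0 = 153*1000 / 314.159
UTS = 487 MPa


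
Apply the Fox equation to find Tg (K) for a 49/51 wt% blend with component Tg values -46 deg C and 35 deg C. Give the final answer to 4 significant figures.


1/Tg = w1/Tg1 + w2/Tg2 (in Kelvin)
Tg1 = 227.15 K, Tg2 = 308.15 K
1/Tg = 0.49/227.15 + 0.51/308.15
Tg = 262.3 K


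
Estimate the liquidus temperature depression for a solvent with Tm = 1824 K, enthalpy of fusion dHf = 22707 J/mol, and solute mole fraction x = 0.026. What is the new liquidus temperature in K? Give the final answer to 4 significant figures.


dT = R*Tm^2*x / dHf
dT = 8.314 * 1824^2 * 0.026 / 22707
dT = 31.6718 K
T_new = 1824 - 31.6718 = 1792 K


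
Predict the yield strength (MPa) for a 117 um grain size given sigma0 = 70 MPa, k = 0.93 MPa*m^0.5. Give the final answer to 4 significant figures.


sigma_y = sigma0 + k / sqrt(d)
d = 117 um = 1.17e-04 m
sigma_y = 70 + 0.93 / sqrt(1.17e-04)
sigma_y = 156 MPa


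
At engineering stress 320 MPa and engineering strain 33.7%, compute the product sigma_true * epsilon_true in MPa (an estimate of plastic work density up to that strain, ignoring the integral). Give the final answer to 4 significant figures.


sigma_true = sigma_eng * (1 + epsilon_eng)
sigma_true = 320 * (1 + 0.337) = 427.84 MPa
epsilon_true = ln(1 + epsilon_eng)
epsilon_true = ln(1 + 0.337) = 0.290428
sigma_true * epsilon_true = 427.84 * 0.290428 = 124.3 MPa


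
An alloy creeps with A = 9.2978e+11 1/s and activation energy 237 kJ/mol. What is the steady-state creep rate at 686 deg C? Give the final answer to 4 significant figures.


rate = A * exp(-Q / (R*T))
T = 686 + 273.15 = 959.15 K
rate = 9.2978e+11 * exp(-237e3 / (8.314 * 959.15))
rate = 0.1151 1/s


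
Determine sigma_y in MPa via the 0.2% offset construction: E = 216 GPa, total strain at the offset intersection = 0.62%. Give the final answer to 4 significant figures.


Offset strain = 0.002
Elastic strain at yield = total_strain - offset = 6.2e-03 - 0.002 = 4.2e-03
sigma_y = E * elastic_strain = 216000 * 4.2e-03
sigma_y = 907.2 MPa


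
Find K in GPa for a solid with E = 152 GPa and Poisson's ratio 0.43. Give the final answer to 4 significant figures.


K = E / (3*(1-2*nu))
K = 152 / (3*(1-2*0.43))
K = 361.9 GPa


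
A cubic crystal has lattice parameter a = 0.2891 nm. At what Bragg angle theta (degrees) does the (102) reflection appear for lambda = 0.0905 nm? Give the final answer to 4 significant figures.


d = a / sqrt(h^2+k^2+l^2)
d = 0.2891 / sqrt(5) = 0.129289 nm
lambda = 2*d*sin(theta)  =>  sin(theta) = lambda / (2*d)
sin(theta) = 0.0905 / (2 * 0.129289) = 0.34999
theta = 20.49 deg


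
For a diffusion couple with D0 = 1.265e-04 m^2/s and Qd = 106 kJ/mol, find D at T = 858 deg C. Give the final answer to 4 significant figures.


D = D0 * exp(-Qd / (R*T))
T = 1131.15 K
D = 1.265e-04 * exp(-106e3 / (8.314 * 1131.15))
D = 1.611e-09 m^2/s


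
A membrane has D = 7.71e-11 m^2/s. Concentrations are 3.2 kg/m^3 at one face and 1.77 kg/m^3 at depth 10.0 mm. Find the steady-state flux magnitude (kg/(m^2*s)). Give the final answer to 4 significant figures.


J = -D * (dC/dx) = D * (C1 - C2) / dx
J = 7.71e-11 * (3.2 - 1.77) / 0.01
J = 1.103e-08 kg/(m^2*s)


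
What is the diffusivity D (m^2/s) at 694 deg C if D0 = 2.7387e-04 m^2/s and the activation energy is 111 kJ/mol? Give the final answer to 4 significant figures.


D = D0 * exp(-Qd / (R*T))
T = 967.15 K
D = 2.7387e-04 * exp(-111e3 / (8.314 * 967.15))
D = 2.769e-10 m^2/s


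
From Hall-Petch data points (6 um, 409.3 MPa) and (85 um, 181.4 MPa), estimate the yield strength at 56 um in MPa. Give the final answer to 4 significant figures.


sigma_y = sigma0 + k / sqrt(d)
1/sqrt(d1) = 1/sqrt(6e-06) = 408.248;  1/sqrt(d2) = 108.465
k = (sigma1 - sigma2) / (1/sqrt(d1) - 1/sqrt(d2)) = (409.3 - 181.4) / (408.248 - 108.465) = 0.760216 MPa*m^0.5
sigma0 = sigma1 - k/sqrt(d1) = 409.3 - 0.760216*408.248 = 98.943 MPa
sigma_y(d3) = 98.943 + 0.760216 / sqrt(5.6e-05) = 200.5 MPa


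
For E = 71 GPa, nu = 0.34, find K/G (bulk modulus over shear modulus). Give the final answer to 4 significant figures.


G = E / (2*(1+nu))
G = 71 / (2*(1+0.34)) = 26.4925 GPa
K = E / (3*(1-2*nu))
K = 71 / (3*(1-2*0.34)) = 73.9583 GPa
K/G = 73.9583 / 26.4925 = 2.792


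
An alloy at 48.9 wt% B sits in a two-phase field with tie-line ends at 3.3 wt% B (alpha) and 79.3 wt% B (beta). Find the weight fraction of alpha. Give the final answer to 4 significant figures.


f_alpha = (C_beta - C0) / (C_beta - C_alpha)
f_alpha = (79.3 - 48.9) / (79.3 - 3.3)
f_alpha = 0.4


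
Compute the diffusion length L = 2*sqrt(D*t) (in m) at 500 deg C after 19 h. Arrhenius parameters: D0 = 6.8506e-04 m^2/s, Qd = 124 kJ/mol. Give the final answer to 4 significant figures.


Step 1: D = D0 * exp(-Qd/(R*T))
T = 773.15 K
D = 6.8506e-04 * exp(-124e3 / (8.314 * 773.15)) = 2.87002e-12 m^2/s
Step 2: L = 2*sqrt(D*t)
t = 19 h = 68400 s
L = 2*sqrt(2.87002e-12 * 68400) = 8.861e-04 m


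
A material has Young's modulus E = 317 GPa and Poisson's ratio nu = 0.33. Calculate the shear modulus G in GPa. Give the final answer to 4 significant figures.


G = E / (2*(1+nu))
G = 317 / (2*(1+0.33))
G = 119.2 GPa


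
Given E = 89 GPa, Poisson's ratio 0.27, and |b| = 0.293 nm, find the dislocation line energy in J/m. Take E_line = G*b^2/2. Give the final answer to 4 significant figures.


Step 1: G = E / (2*(1+nu))
G = 89 / (2*(1+0.27)) = 35.0394 GPa = 3.50394e+10 Pa
Step 2: E_line = G*b^2/2
b = 0.293 nm = 2.93e-10 m
E_line = 0.5 * 3.50394e+10 * (2.93e-10)^2 = 1.504e-09 J/m
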